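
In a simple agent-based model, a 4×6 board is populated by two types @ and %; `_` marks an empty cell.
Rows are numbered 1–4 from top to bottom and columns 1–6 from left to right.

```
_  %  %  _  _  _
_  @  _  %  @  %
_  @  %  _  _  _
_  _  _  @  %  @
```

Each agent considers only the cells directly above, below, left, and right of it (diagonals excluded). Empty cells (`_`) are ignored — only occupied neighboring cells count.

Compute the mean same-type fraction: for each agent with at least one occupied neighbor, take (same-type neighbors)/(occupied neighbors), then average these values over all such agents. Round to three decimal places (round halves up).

Row 1: (1,2)% 1/2 · (1,3)% 1/1
Row 2: (2,2)@ 1/2 · (2,4)% 0/1 · (2,5)@ 0/2 · (2,6)% 0/1
Row 3: (3,2)@ 1/2 · (3,3)% 0/1
Row 4: (4,4)@ 0/1 · (4,5)% 0/2 · (4,6)@ 0/1
Sum over 11 agents: 1/2 + 1/1 + 1/2 + 0/1 + 0/2 + 0/1 + 1/2 + 0/1 + 0/1 + 0/2 + 0/1 = 5/2; mean = 5/2 ÷ 11 = 5/22 = 0.227272… → 0.227.

0.227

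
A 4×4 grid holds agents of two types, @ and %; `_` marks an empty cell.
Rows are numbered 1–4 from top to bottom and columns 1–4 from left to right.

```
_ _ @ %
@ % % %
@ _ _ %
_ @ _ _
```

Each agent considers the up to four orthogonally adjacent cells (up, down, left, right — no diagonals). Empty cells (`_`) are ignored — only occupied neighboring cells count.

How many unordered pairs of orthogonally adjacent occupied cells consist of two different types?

3

Scan each occupied cell's neighbors to the right and below so each pair is counted once.
Row 1: @(1,3)–%(1,4)≠ @(1,3)–%(2,3)≠ %(1,4)–%(2,4)=  → 2/3 unlike.
Row 2: @(2,1)–%(2,2)≠ @(2,1)–@(3,1)= %(2,2)–%(2,3)= %(2,3)–%(2,4)= %(2,4)–%(3,4)=  → 1/5 unlike.
Total adjacent occupied pairs: 8; unlike-type pairs: 3.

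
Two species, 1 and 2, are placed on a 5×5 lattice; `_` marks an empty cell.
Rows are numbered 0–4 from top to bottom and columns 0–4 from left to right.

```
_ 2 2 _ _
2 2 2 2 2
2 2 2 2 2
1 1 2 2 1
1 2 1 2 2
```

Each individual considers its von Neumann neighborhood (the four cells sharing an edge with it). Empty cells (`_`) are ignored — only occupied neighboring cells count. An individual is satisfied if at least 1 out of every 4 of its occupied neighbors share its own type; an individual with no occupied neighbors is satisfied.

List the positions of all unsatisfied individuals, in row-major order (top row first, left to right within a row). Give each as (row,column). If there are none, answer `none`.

(3,4), (4,1), (4,2)

Row 0: (0,1)2 2/2 ok · (0,2)2 2/2 ok
Row 1: (1,0)2 2/2 ok · (1,1)2 4/4 ok · (1,2)2 4/4 ok · (1,3)2 3/3 ok · (1,4)2 2/2 ok
Row 2: (2,0)2 2/3 ok · (2,1)2 3/4 ok · (2,2)2 4/4 ok · (2,3)2 4/4 ok · (2,4)2 2/3 ok
Row 3: (3,0)1 2/3 ok · (3,1)1 1/4 ok · (3,2)2 2/4 ok · (3,3)2 3/4 ok · (3,4)1 0/3 unhappy
Row 4: (4,0)1 1/2 ok · (4,1)2 0/3 unhappy · (4,2)1 0/3 unhappy · (4,3)2 2/3 ok · (4,4)2 1/2 ok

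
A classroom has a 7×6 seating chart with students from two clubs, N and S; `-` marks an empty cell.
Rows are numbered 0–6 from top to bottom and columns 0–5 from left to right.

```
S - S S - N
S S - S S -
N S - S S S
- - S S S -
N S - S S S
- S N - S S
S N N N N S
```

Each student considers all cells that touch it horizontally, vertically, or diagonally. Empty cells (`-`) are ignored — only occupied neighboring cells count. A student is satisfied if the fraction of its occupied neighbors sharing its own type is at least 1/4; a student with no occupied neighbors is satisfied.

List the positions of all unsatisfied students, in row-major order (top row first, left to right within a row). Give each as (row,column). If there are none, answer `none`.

Row 0: (0,0)S 2/2 ok · (0,2)S 3/3 ok · (0,3)S 3/3 ok · (0,5)N 0/1 unhappy
Row 1: (1,0)S 3/4 ok · (1,1)S 4/5 ok · (1,3)S 5/5 ok · (1,4)S 5/6 ok
Row 2: (2,0)N 0/3 unhappy · (2,1)S 3/4 ok · (2,3)S 6/6 ok · (2,4)S 6/6 ok · (2,5)S 3/3 ok
Row 3: (3,2)S 5/5 ok · (3,3)S 6/6 ok · (3,4)S 7/7 ok
Row 4: (4,0)N 0/2 unhappy · (4,1)S 2/4 ok · (4,3)S 5/6 ok · (4,4)S 6/6 ok · (4,5)S 4/4 ok
Row 5: (5,1)S 2/6 ok · (5,2)N 3/6 ok · (5,4)S 5/7 ok · (5,5)S 4/5 ok
Row 6: (6,0)S 1/2 ok · (6,1)N 2/4 ok · (6,2)N 3/4 ok · (6,3)N 3/4 ok · (6,4)N 1/4 ok · (6,5)S 2/3 ok

(0,5), (2,0), (4,0)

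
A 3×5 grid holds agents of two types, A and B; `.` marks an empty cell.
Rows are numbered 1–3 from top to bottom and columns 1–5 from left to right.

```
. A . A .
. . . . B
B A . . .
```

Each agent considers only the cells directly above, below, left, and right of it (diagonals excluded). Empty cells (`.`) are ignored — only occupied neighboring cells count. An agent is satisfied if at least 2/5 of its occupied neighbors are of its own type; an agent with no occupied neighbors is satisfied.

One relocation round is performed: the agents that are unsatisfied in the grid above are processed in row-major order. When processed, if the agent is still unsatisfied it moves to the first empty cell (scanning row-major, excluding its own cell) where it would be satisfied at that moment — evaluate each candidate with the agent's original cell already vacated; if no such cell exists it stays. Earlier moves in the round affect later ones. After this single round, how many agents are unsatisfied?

1

Initially unsatisfied (in order): (3,1), (3,2).
  (3,1) → (1,5).
  (3,2): now satisfied by earlier moves; stays.
Resulting grid:
. A . A B
. . . . B
. A . . .
Unsatisfied now: (1,4).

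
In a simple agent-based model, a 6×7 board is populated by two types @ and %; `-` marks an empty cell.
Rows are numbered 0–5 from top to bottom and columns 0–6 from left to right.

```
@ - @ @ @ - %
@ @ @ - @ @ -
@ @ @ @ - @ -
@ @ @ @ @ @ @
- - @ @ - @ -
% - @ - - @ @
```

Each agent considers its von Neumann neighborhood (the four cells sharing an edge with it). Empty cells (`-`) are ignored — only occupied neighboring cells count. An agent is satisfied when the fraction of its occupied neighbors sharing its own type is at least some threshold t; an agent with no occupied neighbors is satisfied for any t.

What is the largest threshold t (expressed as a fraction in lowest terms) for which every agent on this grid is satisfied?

1/1

(0,0)@ 1/1
(0,2)@ 2/2
(0,3)@ 2/2
(0,4)@ 2/2
(0,6)% — no occupied neighbors
(1,0)@ 3/3
(1,1)@ 3/3
(1,2)@ 3/3
(1,4)@ 2/2
(1,5)@ 2/2
(2,0)@ 3/3
(2,1)@ 4/4
(2,2)@ 4/4
(2,3)@ 2/2
(2,5)@ 2/2
(3,0)@ 2/2
(3,1)@ 3/3
(3,2)@ 4/4
(3,3)@ 4/4
(3,4)@ 2/2
(3,5)@ 4/4
(3,6)@ 1/1
(4,2)@ 3/3
(4,3)@ 2/2
(4,5)@ 2/2
(5,0)% — no occupied neighbors
(5,2)@ 1/1
(5,5)@ 2/2
(5,6)@ 1/1
The smallest same-type fraction is 1/1 at (0,0), which reduces to 1/1. Any threshold above that leaves this agent unsatisfied.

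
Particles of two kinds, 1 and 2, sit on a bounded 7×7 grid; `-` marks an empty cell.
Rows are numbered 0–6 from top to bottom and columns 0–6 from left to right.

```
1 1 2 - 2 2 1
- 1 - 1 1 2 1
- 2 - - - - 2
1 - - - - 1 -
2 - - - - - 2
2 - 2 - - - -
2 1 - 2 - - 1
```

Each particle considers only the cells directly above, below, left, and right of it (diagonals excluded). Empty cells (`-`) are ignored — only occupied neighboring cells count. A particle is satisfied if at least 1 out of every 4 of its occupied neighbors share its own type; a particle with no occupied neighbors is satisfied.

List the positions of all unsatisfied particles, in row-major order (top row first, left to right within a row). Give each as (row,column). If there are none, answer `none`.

(0,2), (2,1), (2,6), (3,0), (6,1)

Row 0: (0,0)1 1/1 ✓ · (0,1)1 2/3 ✓ · (0,2)2 0/1 ✗ · (0,4)2 1/2 ✓ · (0,5)2 2/3 ✓ · (0,6)1 1/2 ✓
Row 1: (1,1)1 1/2 ✓ · (1,3)1 1/1 ✓ · (1,4)1 1/3 ✓ · (1,5)2 1/3 ✓ · (1,6)1 1/3 ✓
Row 2: (2,1)2 0/1 ✗ · (2,6)2 0/1 ✗
Row 3: (3,0)1 0/1 ✗ · (3,5)1 0/0 ✓
Row 4: (4,0)2 1/2 ✓ · (4,6)2 0/0 ✓
Row 5: (5,0)2 2/2 ✓ · (5,2)2 0/0 ✓
Row 6: (6,0)2 1/2 ✓ · (6,1)1 0/1 ✗ · (6,3)2 0/0 ✓ · (6,6)1 0/0 ✓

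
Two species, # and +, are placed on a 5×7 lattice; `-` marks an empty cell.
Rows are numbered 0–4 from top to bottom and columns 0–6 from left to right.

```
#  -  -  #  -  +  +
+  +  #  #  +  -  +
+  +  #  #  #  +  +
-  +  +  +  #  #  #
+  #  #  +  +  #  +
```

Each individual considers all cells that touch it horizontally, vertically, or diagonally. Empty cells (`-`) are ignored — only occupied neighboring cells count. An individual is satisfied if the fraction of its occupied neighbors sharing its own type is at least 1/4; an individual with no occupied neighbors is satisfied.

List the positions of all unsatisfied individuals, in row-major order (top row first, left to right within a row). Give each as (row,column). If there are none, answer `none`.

(0,0), (4,2), (4,6)

Row 0: (0,0)# 0/2 unhappy · (0,3)# 2/3 ok · (0,5)+ 3/3 ok · (0,6)+ 2/2 ok
Row 1: (1,0)+ 3/4 ok · (1,1)+ 3/6 ok · (1,2)# 4/6 ok · (1,3)# 5/6 ok · (1,4)+ 2/6 ok · (1,6)+ 4/4 ok
Row 2: (2,0)+ 4/4 ok · (2,1)+ 5/7 ok · (2,2)# 3/8 ok · (2,3)# 5/8 ok · (2,4)# 4/7 ok · (2,5)+ 3/7 ok · (2,6)+ 2/4 ok
Row 3: (3,1)+ 4/7 ok · (3,2)+ 4/8 ok · (3,3)+ 3/8 ok · (3,4)# 4/8 ok · (3,5)# 4/8 ok · (3,6)# 2/5 ok
Row 4: (4,0)+ 1/2 ok · (4,1)# 1/4 ok · (4,2)# 1/5 unhappy · (4,3)+ 3/5 ok · (4,4)+ 2/5 ok · (4,5)# 3/5 ok · (4,6)+ 0/3 unhappy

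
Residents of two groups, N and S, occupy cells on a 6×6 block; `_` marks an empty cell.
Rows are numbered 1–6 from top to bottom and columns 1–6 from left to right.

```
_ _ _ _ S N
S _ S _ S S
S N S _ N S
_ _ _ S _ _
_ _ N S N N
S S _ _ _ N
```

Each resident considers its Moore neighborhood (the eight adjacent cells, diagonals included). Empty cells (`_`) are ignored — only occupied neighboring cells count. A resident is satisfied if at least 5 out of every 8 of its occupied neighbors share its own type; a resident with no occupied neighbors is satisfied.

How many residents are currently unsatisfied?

13

Row 1: (1,5)S 2/3 ok · (1,6)N 0/3 unhappy
Row 2: (2,1)S 1/2 unhappy · (2,3)S 1/2 unhappy · (2,5)S 3/5 unhappy · (2,6)S 3/5 unhappy
Row 3: (3,1)S 1/2 unhappy · (3,2)N 0/4 unhappy · (3,3)S 2/3 ok · (3,5)N 0/4 unhappy · (3,6)S 2/3 ok
Row 4: (4,4)S 2/5 unhappy
Row 5: (5,3)N 0/3 unhappy · (5,4)S 1/3 unhappy · (5,5)N 2/4 unhappy · (5,6)N 2/2 ok
Row 6: (6,1)S 1/1 ok · (6,2)S 1/2 unhappy · (6,6)N 2/2 ok
Unsatisfied: (1,6), (2,1), (2,3), (2,5), (2,6), (3,1), (3,2), (3,5), (4,4), (5,3), (5,4), (5,5), (6,2) — 13 in total.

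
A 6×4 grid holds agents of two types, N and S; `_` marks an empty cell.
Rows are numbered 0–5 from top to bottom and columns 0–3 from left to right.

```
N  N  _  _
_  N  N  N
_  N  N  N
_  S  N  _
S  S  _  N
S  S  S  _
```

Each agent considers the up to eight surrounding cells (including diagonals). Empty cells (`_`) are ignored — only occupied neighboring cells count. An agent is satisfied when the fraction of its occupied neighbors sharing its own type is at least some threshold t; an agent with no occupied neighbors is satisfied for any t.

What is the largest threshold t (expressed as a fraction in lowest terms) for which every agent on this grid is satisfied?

2/5

Row 0: (0,0)N 2/2 · (0,1)N 3/3
Row 1: (1,1)N 5/5 · (1,2)N 6/6 · (1,3)N 3/3
Row 2: (2,1)N 4/5 · (2,2)N 6/7 · (2,3)N 4/4
Row 3: (3,1)S 2/5 · (3,2)N 4/6
Row 4: (4,0)S 4/4 · (4,1)S 5/6 · (4,3)N 1/2
Row 5: (5,0)S 3/3 · (5,1)S 4/4 · (5,2)S 2/3
The smallest same-type fraction is 2/5 at (3,1), which reduces to 2/5. Any threshold above that leaves this agent unsatisfied.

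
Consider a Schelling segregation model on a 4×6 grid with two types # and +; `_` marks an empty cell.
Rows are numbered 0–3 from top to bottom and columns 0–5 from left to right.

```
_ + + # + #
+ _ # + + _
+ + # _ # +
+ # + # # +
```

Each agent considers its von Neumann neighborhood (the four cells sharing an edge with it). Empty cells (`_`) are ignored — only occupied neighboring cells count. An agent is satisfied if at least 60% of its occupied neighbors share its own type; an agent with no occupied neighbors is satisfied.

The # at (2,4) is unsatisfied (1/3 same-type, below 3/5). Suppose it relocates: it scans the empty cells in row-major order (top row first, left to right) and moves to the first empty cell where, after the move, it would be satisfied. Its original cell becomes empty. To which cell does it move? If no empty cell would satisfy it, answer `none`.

(2,3)

Vacating (2,4). Empty cells in order:
  (0,0): 0/2 same-type → still unsatisfied.
  (1,1): 1/4 same-type → still unsatisfied.
  (1,5): 1/3 same-type → still unsatisfied.
  (2,3): 2/3 same-type → satisfied — stop here.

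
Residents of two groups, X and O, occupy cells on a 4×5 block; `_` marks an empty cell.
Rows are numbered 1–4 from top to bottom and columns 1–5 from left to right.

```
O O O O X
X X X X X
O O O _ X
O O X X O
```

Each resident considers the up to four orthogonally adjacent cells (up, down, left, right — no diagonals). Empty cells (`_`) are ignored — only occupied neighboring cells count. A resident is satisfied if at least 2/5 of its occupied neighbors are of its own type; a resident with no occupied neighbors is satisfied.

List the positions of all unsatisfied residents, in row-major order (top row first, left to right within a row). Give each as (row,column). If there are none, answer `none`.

(1,1)O 1/2 ok
(1,2)O 2/3 ok
(1,3)O 2/3 ok
(1,4)O 1/3 unhappy
(1,5)X 1/2 ok
(2,1)X 1/3 unhappy
(2,2)X 2/4 ok
(2,3)X 2/4 ok
(2,4)X 2/3 ok
(2,5)X 3/3 ok
(3,1)O 2/3 ok
(3,2)O 3/4 ok
(3,3)O 1/3 unhappy
(3,5)X 1/2 ok
(4,1)O 2/2 ok
(4,2)O 2/3 ok
(4,3)X 1/3 unhappy
(4,4)X 1/2 ok
(4,5)O 0/2 unhappy

(1,4), (2,1), (3,3), (4,3), (4,5)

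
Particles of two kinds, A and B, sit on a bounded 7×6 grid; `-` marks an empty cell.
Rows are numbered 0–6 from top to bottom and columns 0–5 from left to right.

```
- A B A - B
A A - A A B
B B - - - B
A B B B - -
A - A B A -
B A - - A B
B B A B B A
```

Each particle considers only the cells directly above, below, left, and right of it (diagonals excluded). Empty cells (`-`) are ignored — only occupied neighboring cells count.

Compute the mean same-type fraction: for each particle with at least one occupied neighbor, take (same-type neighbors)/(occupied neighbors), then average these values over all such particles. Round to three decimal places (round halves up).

0.472

(0,1)A 1/2
(0,2)B 0/2
(0,3)A 1/2
(0,5)B 1/1
(1,0)A 1/2
(1,1)A 2/3
(1,3)A 2/2
(1,4)A 1/2
(1,5)B 2/3
(2,0)B 1/3
(2,1)B 2/3
(2,5)B 1/1
(3,0)A 1/3
(3,1)B 2/3
(3,2)B 2/3
(3,3)B 2/2
(4,0)A 1/2
(4,2)A 0/2
(4,3)B 1/3
(4,4)A 1/2
(5,0)B 1/3
(5,1)A 0/2
(5,4)A 1/3
(5,5)B 0/2
(6,0)B 2/2
(6,1)B 1/3
(6,2)A 0/2
(6,3)B 1/2
(6,4)B 1/3
(6,5)A 0/2
Sum over 30 particles: 1/2 + 0/2 + 1/2 + 1/1 + 1/2 + 2/3 + 2/2 + 1/2 + 2/3 + 1/3 + 2/3 + 1/1 + 1/3 + 2/3 + 2/3 + 2/2 + 1/2 + 0/2 + 1/3 + 1/2 + 1/3 + 0/2 + 1/3 + 0/2 + 2/2 + 1/3 + 0/2 + 1/2 + 1/3 + 0/2 = 85/6; mean = 85/6 ÷ 30 = 17/36 = 0.472222… → 0.472.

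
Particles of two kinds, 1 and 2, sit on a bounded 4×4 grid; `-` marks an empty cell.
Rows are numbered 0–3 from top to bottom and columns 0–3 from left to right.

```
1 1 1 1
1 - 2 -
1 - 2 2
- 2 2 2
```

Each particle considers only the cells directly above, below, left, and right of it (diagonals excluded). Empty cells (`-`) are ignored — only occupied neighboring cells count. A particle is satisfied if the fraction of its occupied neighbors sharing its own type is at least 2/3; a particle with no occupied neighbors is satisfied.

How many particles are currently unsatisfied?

1

Row 0: (0,0)1 2/2 ✓ · (0,1)1 2/2 ✓ · (0,2)1 2/3 ✓ · (0,3)1 1/1 ✓
Row 1: (1,0)1 2/2 ✓ · (1,2)2 1/2 ✗
Row 2: (2,0)1 1/1 ✓ · (2,2)2 3/3 ✓ · (2,3)2 2/2 ✓
Row 3: (3,1)2 1/1 ✓ · (3,2)2 3/3 ✓ · (3,3)2 2/2 ✓
Unsatisfied: (1,2) — 1 in total.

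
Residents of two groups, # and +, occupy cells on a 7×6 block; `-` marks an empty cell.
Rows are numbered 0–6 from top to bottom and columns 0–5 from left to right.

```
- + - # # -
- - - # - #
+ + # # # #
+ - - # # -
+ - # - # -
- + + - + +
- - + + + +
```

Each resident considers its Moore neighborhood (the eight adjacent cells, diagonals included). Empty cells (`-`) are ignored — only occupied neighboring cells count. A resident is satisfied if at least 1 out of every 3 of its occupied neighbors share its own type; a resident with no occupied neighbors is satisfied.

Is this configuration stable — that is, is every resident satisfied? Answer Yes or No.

Row 0: (0,1)+ 0/0 ✓ · (0,3)# 2/2 ✓ · (0,4)# 3/3 ✓
Row 1: (1,3)# 5/5 ✓ · (1,5)# 3/3 ✓
Row 2: (2,0)+ 2/2 ✓ · (2,1)+ 2/3 ✓ · (2,2)# 3/4 ✓ · (2,3)# 5/5 ✓ · (2,4)# 6/6 ✓ · (2,5)# 3/3 ✓
Row 3: (3,0)+ 3/3 ✓ · (3,3)# 6/6 ✓ · (3,4)# 5/5 ✓
Row 4: (4,0)+ 2/2 ✓ · (4,2)# 1/3 ✓ · (4,4)# 2/4 ✓
Row 5: (5,1)+ 3/4 ✓ · (5,2)+ 3/4 ✓ · (5,4)+ 4/5 ✓ · (5,5)+ 3/4 ✓
Row 6: (6,2)+ 3/3 ✓ · (6,3)+ 4/4 ✓ · (6,4)+ 4/4 ✓ · (6,5)+ 3/3 ✓
All meet the threshold, so the configuration is stable.

Yes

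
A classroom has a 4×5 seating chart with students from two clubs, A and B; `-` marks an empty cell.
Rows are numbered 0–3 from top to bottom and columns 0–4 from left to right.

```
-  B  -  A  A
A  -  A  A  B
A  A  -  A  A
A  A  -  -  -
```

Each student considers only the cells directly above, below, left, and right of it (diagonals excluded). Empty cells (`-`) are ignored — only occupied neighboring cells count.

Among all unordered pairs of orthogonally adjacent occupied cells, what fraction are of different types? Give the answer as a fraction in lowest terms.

3/13

Scan each occupied cell's neighbors to the right and below so each pair is counted once.
From row 0: 1 unlike of 3 pairs (running 1/3).
From row 1: 2 unlike of 5 pairs (running 3/8).
From row 2: 0 unlike of 4 pairs (running 3/12).
From row 3: 0 unlike of 1 pairs (running 3/13).
Total adjacent occupied pairs: 13; unlike-type pairs: 3.
3/13 is already in lowest terms.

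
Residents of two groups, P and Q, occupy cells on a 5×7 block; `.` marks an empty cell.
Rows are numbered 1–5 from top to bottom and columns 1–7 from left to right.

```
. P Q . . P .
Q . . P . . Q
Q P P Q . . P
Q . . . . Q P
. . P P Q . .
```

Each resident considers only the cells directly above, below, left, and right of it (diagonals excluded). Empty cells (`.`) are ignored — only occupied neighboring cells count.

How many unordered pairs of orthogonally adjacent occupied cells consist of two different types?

Scan each occupied cell's neighbors to the right and below so each pair is counted once.
From row 1: 1 unlike of 1 pairs (running 1/1).
From row 2: 2 unlike of 3 pairs (running 3/4).
From row 3: 2 unlike of 5 pairs (running 5/9).
From row 4: 1 unlike of 1 pairs (running 6/10).
From row 5: 1 unlike of 2 pairs (running 7/12).
Total adjacent occupied pairs: 12; unlike-type pairs: 7.

7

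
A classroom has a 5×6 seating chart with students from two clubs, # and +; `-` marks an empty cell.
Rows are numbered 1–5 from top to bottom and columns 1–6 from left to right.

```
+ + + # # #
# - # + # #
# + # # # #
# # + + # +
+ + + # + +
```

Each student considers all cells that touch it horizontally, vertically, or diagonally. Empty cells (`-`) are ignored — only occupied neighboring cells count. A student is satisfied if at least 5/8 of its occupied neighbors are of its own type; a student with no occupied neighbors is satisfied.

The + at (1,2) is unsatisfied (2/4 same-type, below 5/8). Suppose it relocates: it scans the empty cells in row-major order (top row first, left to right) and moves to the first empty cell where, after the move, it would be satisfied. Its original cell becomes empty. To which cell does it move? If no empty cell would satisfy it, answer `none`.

none

Vacating (1,2). Empty cells in order:
  (2,2): 3/7 same-type → still unsatisfied.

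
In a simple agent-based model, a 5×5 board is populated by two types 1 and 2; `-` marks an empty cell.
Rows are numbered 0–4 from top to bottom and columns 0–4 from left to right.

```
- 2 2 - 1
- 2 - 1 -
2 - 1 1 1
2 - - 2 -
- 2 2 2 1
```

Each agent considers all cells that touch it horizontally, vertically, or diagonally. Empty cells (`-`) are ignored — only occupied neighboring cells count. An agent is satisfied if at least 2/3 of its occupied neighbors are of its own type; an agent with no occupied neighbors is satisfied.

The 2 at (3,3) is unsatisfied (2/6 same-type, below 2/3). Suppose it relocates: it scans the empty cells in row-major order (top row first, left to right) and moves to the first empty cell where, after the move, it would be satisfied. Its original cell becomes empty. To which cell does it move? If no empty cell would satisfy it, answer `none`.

Vacating (3,3). Empty cells in order:
  (0,0): 2/2 same-type → satisfied — stop here.

(0,0)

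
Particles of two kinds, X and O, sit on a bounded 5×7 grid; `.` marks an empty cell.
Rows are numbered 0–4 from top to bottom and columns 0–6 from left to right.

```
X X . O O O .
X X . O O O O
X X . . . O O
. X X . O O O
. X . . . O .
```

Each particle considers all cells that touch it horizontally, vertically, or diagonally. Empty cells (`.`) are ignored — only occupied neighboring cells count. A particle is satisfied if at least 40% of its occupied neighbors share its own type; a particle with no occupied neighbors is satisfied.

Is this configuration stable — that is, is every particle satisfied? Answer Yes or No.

Row 0: (0,0)X 3/3 ok · (0,1)X 3/3 ok · (0,3)O 3/3 ok · (0,4)O 5/5 ok · (0,5)O 4/4 ok
Row 1: (1,0)X 5/5 ok · (1,1)X 5/5 ok · (1,3)O 3/3 ok · (1,4)O 6/6 ok · (1,5)O 6/6 ok · (1,6)O 4/4 ok
Row 2: (2,0)X 4/4 ok · (2,1)X 5/5 ok · (2,5)O 7/7 ok · (2,6)O 5/5 ok
Row 3: (3,1)X 4/4 ok · (3,2)X 3/3 ok · (3,4)O 3/3 ok · (3,5)O 5/5 ok · (3,6)O 4/4 ok
Row 4: (4,1)X 2/2 ok · (4,5)O 3/3 ok
All meet the threshold, so the configuration is stable.

Yes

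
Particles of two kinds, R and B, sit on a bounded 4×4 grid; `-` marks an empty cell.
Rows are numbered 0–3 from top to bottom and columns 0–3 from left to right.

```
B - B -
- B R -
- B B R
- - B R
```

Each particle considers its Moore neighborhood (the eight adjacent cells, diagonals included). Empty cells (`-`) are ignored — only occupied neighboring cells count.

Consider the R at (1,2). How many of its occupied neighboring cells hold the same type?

1

Occupied neighbors of (1,2): (0,2)=B, (1,1)=B, (2,1)=B, (2,2)=B, (2,3)=R.
Same type (R): 1 of 5.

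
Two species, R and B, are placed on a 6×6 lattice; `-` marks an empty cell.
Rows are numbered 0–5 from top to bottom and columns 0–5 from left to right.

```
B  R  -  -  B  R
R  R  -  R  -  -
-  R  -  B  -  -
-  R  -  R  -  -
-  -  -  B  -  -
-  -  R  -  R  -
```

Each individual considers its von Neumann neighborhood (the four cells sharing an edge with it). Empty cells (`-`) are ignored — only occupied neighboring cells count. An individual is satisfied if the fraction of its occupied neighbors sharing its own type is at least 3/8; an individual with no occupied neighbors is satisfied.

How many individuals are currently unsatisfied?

Row 0: (0,0)B 0/2 not · (0,1)R 1/2 satisfied · (0,4)B 0/1 not · (0,5)R 0/1 not
Row 1: (1,0)R 1/2 satisfied · (1,1)R 3/3 satisfied · (1,3)R 0/1 not
Row 2: (2,1)R 2/2 satisfied · (2,3)B 0/2 not
Row 3: (3,1)R 1/1 satisfied · (3,3)R 0/2 not
Row 4: (4,3)B 0/1 not
Row 5: (5,2)R 0/0 satisfied · (5,4)R 0/0 satisfied
Unsatisfied: (0,0), (0,4), (0,5), (1,3), (2,3), (3,3), (4,3) — 7 in total.

7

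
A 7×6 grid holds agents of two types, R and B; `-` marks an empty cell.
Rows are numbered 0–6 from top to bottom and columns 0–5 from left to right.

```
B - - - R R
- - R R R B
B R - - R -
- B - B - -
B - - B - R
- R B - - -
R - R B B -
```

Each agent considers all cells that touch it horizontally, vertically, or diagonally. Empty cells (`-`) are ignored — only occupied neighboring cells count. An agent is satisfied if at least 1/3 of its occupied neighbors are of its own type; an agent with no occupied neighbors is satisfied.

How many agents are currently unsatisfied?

(0,0)B 0/0 ✓
(0,4)R 3/4 ✓
(0,5)R 2/3 ✓
(1,2)R 2/2 ✓
(1,3)R 4/4 ✓
(1,4)R 4/5 ✓
(1,5)B 0/4 ✗
(2,0)B 1/2 ✓
(2,1)R 1/3 ✓
(2,4)R 2/4 ✓
(3,1)B 2/3 ✓
(3,3)B 1/2 ✓
(4,0)B 1/2 ✓
(4,3)B 2/2 ✓
(4,5)R 0/0 ✓
(5,1)R 2/4 ✓
(5,2)B 2/4 ✓
(6,0)R 1/1 ✓
(6,2)R 1/3 ✓
(6,3)B 2/3 ✓
(6,4)B 1/1 ✓
Unsatisfied: (1,5) — 1 in total.

1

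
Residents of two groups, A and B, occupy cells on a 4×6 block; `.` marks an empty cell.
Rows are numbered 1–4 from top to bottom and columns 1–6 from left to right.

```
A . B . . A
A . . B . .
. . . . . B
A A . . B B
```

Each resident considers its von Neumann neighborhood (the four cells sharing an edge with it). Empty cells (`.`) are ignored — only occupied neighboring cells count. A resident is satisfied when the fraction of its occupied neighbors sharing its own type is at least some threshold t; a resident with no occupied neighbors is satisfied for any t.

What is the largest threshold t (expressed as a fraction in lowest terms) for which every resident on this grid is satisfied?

(1,1)A 1/1
(1,3)B — no occupied neighbors
(1,6)A — no occupied neighbors
(2,1)A 1/1
(2,4)B — no occupied neighbors
(3,6)B 1/1
(4,1)A 1/1
(4,2)A 1/1
(4,5)B 1/1
(4,6)B 2/2
The smallest same-type fraction is 1/1 at (1,1), which reduces to 1/1. Any threshold above that leaves this resident unsatisfied.

1/1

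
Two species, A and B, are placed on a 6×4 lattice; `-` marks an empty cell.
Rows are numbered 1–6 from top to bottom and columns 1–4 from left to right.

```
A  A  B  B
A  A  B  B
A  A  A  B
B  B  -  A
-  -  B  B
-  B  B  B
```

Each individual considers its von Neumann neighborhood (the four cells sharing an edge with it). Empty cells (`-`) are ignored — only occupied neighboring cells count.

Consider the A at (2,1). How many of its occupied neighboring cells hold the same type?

Occupied neighbors of (2,1): (1,1)=A, (3,1)=A, (2,2)=A.
Same type (A): 3 of 3.

3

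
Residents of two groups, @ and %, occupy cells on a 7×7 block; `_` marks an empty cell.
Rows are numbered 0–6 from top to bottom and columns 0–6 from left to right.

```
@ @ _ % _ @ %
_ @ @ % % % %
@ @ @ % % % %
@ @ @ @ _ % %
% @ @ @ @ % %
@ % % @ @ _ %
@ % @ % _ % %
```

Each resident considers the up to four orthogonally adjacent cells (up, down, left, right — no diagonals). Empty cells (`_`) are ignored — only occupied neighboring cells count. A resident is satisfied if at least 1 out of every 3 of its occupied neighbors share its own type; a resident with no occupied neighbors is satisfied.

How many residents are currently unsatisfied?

5

Row 0: (0,0)@ 1/1 satisfied · (0,1)@ 2/2 satisfied · (0,3)% 1/1 satisfied · (0,5)@ 0/2 not · (0,6)% 1/2 satisfied
Row 1: (1,1)@ 3/3 satisfied · (1,2)@ 2/3 satisfied · (1,3)% 3/4 satisfied · (1,4)% 3/3 satisfied · (1,5)% 3/4 satisfied · (1,6)% 3/3 satisfied
Row 2: (2,0)@ 2/2 satisfied · (2,1)@ 4/4 satisfied · (2,2)@ 3/4 satisfied · (2,3)% 2/4 satisfied · (2,4)% 3/3 satisfied · (2,5)% 4/4 satisfied · (2,6)% 3/3 satisfied
Row 3: (3,0)@ 2/3 satisfied · (3,1)@ 4/4 satisfied · (3,2)@ 4/4 satisfied · (3,3)@ 2/3 satisfied · (3,5)% 3/3 satisfied · (3,6)% 3/3 satisfied
Row 4: (4,0)% 0/3 not · (4,1)@ 2/4 satisfied · (4,2)@ 3/4 satisfied · (4,3)@ 4/4 satisfied · (4,4)@ 2/3 satisfied · (4,5)% 2/3 satisfied · (4,6)% 3/3 satisfied
Row 5: (5,0)@ 1/3 satisfied · (5,1)% 2/4 satisfied · (5,2)% 1/4 not · (5,3)@ 2/4 satisfied · (5,4)@ 2/2 satisfied · (5,6)% 2/2 satisfied
Row 6: (6,0)@ 1/2 satisfied · (6,1)% 1/3 satisfied · (6,2)@ 0/3 not · (6,3)% 0/2 not · (6,5)% 1/1 satisfied · (6,6)% 2/2 satisfied
Unsatisfied: (0,5), (4,0), (5,2), (6,2), (6,3) — 5 in total.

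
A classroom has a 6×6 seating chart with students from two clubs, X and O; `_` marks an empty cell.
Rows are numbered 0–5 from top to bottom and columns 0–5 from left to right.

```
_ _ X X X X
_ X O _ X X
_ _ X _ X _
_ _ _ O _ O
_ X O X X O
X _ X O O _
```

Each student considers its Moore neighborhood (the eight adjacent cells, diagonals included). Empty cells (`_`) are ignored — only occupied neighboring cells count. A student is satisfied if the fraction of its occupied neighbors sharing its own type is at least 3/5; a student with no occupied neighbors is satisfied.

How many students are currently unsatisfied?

Row 0: (0,2)X 2/3 ✓ · (0,3)X 3/4 ✓ · (0,4)X 4/4 ✓ · (0,5)X 3/3 ✓
Row 1: (1,1)X 2/3 ✓ · (1,2)O 0/4 ✗ · (1,4)X 5/5 ✓ · (1,5)X 4/4 ✓
Row 2: (2,2)X 1/3 ✗ · (2,4)X 2/4 ✗
Row 3: (3,3)O 1/5 ✗ · (3,5)O 1/3 ✗
Row 4: (4,1)X 2/3 ✓ · (4,2)O 2/5 ✗ · (4,3)X 2/6 ✗ · (4,4)X 1/6 ✗ · (4,5)O 2/3 ✓
Row 5: (5,0)X 1/1 ✓ · (5,2)X 2/4 ✗ · (5,3)O 2/5 ✗ · (5,4)O 2/4 ✗
Unsatisfied: (1,2), (2,2), (2,4), (3,3), (3,5), (4,2), (4,3), (4,4), (5,2), (5,3), (5,4) — 11 in total.

11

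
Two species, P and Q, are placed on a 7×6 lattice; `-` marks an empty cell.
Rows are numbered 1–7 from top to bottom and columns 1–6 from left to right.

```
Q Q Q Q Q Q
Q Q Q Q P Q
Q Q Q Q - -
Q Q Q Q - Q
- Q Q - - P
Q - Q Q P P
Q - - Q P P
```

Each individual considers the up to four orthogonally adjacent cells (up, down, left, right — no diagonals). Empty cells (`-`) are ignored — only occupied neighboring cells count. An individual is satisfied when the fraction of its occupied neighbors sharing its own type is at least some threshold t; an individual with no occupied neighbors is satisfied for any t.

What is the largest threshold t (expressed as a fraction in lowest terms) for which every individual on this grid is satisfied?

Row 1: (1,1)Q 2/2 · (1,2)Q 3/3 · (1,3)Q 3/3 · (1,4)Q 3/3 · (1,5)Q 2/3 · (1,6)Q 2/2
Row 2: (2,1)Q 3/3 · (2,2)Q 4/4 · (2,3)Q 4/4 · (2,4)Q 3/4 · (2,5)P 0/3 · (2,6)Q 1/2
Row 3: (3,1)Q 3/3 · (3,2)Q 4/4 · (3,3)Q 4/4 · (3,4)Q 3/3
Row 4: (4,1)Q 2/2 · (4,2)Q 4/4 · (4,3)Q 4/4 · (4,4)Q 2/2 · (4,6)Q 0/1
Row 5: (5,2)Q 2/2 · (5,3)Q 3/3 · (5,6)P 1/2
Row 6: (6,1)Q 1/1 · (6,3)Q 2/2 · (6,4)Q 2/3 · (6,5)P 2/3 · (6,6)P 3/3
Row 7: (7,1)Q 1/1 · (7,4)Q 1/2 · (7,5)P 2/3 · (7,6)P 2/2
The smallest same-type fraction is 0/3 at (2,5), which reduces to 0/1. Any threshold above that leaves this individual unsatisfied.

0/1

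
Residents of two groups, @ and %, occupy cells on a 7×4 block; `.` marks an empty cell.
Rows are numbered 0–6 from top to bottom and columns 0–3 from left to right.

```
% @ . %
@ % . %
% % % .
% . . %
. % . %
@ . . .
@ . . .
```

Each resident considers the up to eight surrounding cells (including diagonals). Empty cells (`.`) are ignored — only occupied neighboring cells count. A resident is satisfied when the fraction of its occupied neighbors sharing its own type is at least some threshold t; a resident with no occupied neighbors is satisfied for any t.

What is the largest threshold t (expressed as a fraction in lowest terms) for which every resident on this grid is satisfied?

Row 0: (0,0)% 1/3 · (0,1)@ 1/3 · (0,3)% 1/1
Row 1: (1,0)@ 1/5 · (1,1)% 4/6 · (1,3)% 2/2
Row 2: (2,0)% 3/4 · (2,1)% 4/5 · (2,2)% 4/4
Row 3: (3,0)% 3/3 · (3,3)% 2/2
Row 4: (4,1)% 1/2 · (4,3)% 1/1
Row 5: (5,0)@ 1/2
Row 6: (6,0)@ 1/1
The smallest same-type fraction is 1/5 at (1,0), which reduces to 1/5. Any threshold above that leaves this resident unsatisfied.

1/5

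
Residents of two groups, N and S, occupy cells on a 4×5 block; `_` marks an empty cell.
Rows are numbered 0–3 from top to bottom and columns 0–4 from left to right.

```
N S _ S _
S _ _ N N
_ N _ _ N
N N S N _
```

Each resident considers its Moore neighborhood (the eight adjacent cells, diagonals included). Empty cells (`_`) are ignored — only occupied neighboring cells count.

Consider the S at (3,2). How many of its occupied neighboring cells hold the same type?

Occupied neighbors of (3,2): (2,1)=N, (3,1)=N, (3,3)=N.
Same type (S): 0 of 3.

0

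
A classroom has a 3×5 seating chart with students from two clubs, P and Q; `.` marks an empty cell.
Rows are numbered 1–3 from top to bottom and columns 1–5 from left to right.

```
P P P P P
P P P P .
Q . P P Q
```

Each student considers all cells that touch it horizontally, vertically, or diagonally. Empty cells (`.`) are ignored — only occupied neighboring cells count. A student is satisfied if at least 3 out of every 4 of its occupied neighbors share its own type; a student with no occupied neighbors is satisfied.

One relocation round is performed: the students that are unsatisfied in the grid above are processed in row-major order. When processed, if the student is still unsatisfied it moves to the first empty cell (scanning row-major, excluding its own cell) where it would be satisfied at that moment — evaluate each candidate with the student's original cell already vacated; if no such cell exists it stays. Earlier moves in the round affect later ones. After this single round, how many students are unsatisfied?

Initially unsatisfied (in order): (3,1), (3,5).
  (3,1): no empty cell satisfies it; stays.
  (3,5): no empty cell satisfies it; stays.
Resulting grid:
P P P P P
P P P P .
Q . P P Q
Unsatisfied now: (3,1), (3,5).

2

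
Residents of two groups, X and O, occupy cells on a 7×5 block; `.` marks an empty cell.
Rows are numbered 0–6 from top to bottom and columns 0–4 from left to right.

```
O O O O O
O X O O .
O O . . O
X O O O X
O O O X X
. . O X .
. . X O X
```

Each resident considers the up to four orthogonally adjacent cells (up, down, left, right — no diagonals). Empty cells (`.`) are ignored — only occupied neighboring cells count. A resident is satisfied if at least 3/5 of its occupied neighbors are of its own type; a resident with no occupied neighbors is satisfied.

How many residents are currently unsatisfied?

Row 0: (0,0)O 2/2 ✓ · (0,1)O 2/3 ✓ · (0,2)O 3/3 ✓ · (0,3)O 3/3 ✓ · (0,4)O 1/1 ✓
Row 1: (1,0)O 2/3 ✓ · (1,1)X 0/4 ✗ · (1,2)O 2/3 ✓ · (1,3)O 2/2 ✓
Row 2: (2,0)O 2/3 ✓ · (2,1)O 2/3 ✓ · (2,4)O 0/1 ✗
Row 3: (3,0)X 0/3 ✗ · (3,1)O 3/4 ✓ · (3,2)O 3/3 ✓ · (3,3)O 1/3 ✗ · (3,4)X 1/3 ✗
Row 4: (4,0)O 1/2 ✗ · (4,1)O 3/3 ✓ · (4,2)O 3/4 ✓ · (4,3)X 2/4 ✗ · (4,4)X 2/2 ✓
Row 5: (5,2)O 1/3 ✗ · (5,3)X 1/3 ✗
Row 6: (6,2)X 0/2 ✗ · (6,3)O 0/3 ✗ · (6,4)X 0/1 ✗
Unsatisfied: (1,1), (2,4), (3,0), (3,3), (3,4), (4,0), (4,3), (5,2), (5,3), (6,2), (6,3), (6,4) — 12 in total.

12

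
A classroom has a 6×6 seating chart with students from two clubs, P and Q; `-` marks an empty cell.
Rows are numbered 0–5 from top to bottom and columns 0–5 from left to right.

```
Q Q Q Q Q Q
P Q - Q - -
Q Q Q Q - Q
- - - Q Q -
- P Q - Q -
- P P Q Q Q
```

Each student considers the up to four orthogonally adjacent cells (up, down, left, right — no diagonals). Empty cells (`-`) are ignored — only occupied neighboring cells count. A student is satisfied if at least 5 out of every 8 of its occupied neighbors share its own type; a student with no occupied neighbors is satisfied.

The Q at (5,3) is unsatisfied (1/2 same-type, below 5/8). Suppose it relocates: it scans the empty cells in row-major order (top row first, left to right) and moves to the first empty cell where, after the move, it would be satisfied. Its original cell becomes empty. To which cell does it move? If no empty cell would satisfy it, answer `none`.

Vacating (5,3). Empty cells in order:
  (1,2): 4/4 same-type → satisfied — stop here.

(1,2)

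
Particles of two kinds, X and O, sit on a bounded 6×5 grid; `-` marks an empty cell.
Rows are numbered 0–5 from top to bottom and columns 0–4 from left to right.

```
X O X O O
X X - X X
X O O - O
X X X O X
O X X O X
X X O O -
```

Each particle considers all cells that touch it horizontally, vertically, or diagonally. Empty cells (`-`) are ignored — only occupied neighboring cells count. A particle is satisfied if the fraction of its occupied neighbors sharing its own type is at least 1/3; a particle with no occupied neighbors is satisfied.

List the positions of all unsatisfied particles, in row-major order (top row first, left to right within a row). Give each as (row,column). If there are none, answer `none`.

(0,1), (0,3), (1,4), (2,1), (2,4), (3,4), (4,0), (4,4)

(0,0)X 2/3 ok
(0,1)O 0/4 unhappy
(0,2)X 2/4 ok
(0,3)O 1/4 unhappy
(0,4)O 1/3 ok
(1,0)X 3/5 ok
(1,1)X 4/7 ok
(1,3)X 2/6 ok
(1,4)X 1/4 unhappy
(2,0)X 4/5 ok
(2,1)O 1/7 unhappy
(2,2)O 2/6 ok
(2,4)O 1/4 unhappy
(3,0)X 3/5 ok
(3,1)X 5/8 ok
(3,2)X 3/7 ok
(3,3)O 3/7 ok
(3,4)X 1/4 unhappy
(4,0)O 0/5 unhappy
(4,1)X 6/8 ok
(4,2)X 4/8 ok
(4,3)O 3/7 ok
(4,4)X 1/4 unhappy
(5,0)X 2/3 ok
(5,1)X 3/5 ok
(5,2)O 2/5 ok
(5,3)O 2/4 ok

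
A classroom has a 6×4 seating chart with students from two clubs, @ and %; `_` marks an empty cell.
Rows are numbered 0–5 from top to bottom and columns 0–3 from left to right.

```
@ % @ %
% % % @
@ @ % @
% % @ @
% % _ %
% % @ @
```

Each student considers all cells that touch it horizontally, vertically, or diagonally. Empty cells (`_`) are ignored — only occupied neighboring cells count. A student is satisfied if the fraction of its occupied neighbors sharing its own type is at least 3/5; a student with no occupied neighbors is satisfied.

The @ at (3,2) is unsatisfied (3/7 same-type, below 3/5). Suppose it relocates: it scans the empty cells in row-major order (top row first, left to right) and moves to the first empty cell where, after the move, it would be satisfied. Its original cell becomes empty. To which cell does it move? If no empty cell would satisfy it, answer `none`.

none

Vacating (3,2). Empty cells in order:
  (4,2): 3/7 same-type → still unsatisfied.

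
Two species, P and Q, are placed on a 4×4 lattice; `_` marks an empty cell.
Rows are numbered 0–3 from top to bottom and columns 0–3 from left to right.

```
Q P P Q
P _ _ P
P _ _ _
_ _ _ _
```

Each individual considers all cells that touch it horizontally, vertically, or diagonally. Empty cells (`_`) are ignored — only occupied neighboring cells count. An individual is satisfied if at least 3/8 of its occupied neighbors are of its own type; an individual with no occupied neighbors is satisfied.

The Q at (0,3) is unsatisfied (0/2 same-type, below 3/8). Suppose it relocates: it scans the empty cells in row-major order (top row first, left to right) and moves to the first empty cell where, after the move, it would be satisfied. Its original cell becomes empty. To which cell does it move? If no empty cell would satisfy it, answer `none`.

Vacating (0,3). Empty cells in order:
  (1,1): 1/5 same-type → still unsatisfied.
  (1,2): 0/3 same-type → still unsatisfied.
  (2,1): 0/2 same-type → still unsatisfied.
  (2,2): 0/1 same-type → still unsatisfied.
  (2,3): 0/1 same-type → still unsatisfied.
  (3,0): 0/1 same-type → still unsatisfied.
  (3,1): 0/1 same-type → still unsatisfied.
  (3,2): 0/0 same-type → satisfied — stop here.

(3,2)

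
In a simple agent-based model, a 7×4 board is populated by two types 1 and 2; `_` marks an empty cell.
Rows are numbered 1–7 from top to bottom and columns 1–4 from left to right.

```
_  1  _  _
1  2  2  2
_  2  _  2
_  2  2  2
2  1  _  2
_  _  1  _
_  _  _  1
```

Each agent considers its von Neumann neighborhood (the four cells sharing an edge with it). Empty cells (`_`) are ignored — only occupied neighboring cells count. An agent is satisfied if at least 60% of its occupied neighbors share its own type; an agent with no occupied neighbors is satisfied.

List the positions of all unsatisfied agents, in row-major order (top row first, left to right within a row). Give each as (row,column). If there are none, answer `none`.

(1,2)1 0/1 unhappy
(2,1)1 0/1 unhappy
(2,2)2 2/4 unhappy
(2,3)2 2/2 ok
(2,4)2 2/2 ok
(3,2)2 2/2 ok
(3,4)2 2/2 ok
(4,2)2 2/3 ok
(4,3)2 2/2 ok
(4,4)2 3/3 ok
(5,1)2 0/1 unhappy
(5,2)1 0/2 unhappy
(5,4)2 1/1 ok
(6,3)1 0/0 ok
(7,4)1 0/0 ok

(1,2), (2,1), (2,2), (5,1), (5,2)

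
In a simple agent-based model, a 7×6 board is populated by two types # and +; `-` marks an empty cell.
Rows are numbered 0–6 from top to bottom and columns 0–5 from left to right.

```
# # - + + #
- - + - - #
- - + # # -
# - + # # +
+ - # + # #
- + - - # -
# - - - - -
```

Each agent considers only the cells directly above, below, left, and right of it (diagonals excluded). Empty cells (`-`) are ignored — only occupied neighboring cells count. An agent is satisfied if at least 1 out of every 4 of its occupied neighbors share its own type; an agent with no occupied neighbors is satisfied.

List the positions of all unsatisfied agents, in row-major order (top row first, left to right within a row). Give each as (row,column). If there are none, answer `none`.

Row 0: (0,0)# 1/1 satisfied · (0,1)# 1/1 satisfied · (0,3)+ 1/1 satisfied · (0,4)+ 1/2 satisfied · (0,5)# 1/2 satisfied
Row 1: (1,2)+ 1/1 satisfied · (1,5)# 1/1 satisfied
Row 2: (2,2)+ 2/3 satisfied · (2,3)# 2/3 satisfied · (2,4)# 2/2 satisfied
Row 3: (3,0)# 0/1 not · (3,2)+ 1/3 satisfied · (3,3)# 2/4 satisfied · (3,4)# 3/4 satisfied · (3,5)+ 0/2 not
Row 4: (4,0)+ 0/1 not · (4,2)# 0/2 not · (4,3)+ 0/3 not · (4,4)# 3/4 satisfied · (4,5)# 1/2 satisfied
Row 5: (5,1)+ 0/0 satisfied · (5,4)# 1/1 satisfied
Row 6: (6,0)# 0/0 satisfied

(3,0), (3,5), (4,0), (4,2), (4,3)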